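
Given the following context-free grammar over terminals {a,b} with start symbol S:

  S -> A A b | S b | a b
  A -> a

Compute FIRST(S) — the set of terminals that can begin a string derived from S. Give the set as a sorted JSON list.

FIRST sets, iterate to fixpoint:
pass 1:
  A via A→a: +{a}
  S via S→A A b: +{a}
  FIRST(S)={a}  FIRST(A)={a}
pass 2: — fixpoint
  FIRST(S)={a}  FIRST(A)={a}

FIRST(S) = ["a"]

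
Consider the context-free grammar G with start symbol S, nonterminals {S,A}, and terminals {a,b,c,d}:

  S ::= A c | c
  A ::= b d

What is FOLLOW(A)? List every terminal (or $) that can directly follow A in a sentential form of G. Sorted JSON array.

FIRST iteration:
round 1:
  A via A→b d: +{b}
  S via S→A c: +{b}
  S via S→c: +{c}
  S: {b,c}  A: {b}
round 2: — fixpoint
  S: {b,c}  A: {b}

FOLLOW iteration:
seed FOLLOW(S) with $
[1]
  S→A c: FOLLOW(A) ⊇ FIRST(c) = {c}; new: +{c}
  FOLLOW(S)={$}  FOLLOW(A)={c}
[2] — fixpoint
  FOLLOW(S)={$}  FOLLOW(A)={c}

FOLLOW(A) = ["c"]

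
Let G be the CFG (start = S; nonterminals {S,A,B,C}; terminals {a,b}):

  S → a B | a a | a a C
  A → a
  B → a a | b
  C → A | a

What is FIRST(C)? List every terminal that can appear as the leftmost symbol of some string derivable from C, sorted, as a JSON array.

FIRST sets, iterate to fixpoint:
iter 1:
  A via A→a: +{a}
  B via B→a a: +{a}
  B via B→b: +{b}
  C via C→A: +{a}
  S via S→a B: +{a}
  FIRST[S]={a}  FIRST[A]={a}  FIRST[B]={a,b}  FIRST[C]={a}
iter 2: done
  FIRST[S]={a}  FIRST[A]={a}  FIRST[B]={a,b}  FIRST[C]={a}

FIRST(C) = ["a"]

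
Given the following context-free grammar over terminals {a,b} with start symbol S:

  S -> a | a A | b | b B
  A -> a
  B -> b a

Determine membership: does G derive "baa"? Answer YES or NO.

CNF form of G:
  S -> T0 B | T1 A | a | b
  A -> a
  B -> T0 T1
  T0 -> b
  T1 -> a

CYK fill:
  cell(0,0) b: {S,T0}  orig:{S}
  cell(1,1) a: {A,S,T1}  orig:{A,S}
  cell(2,2) a: {A,S,T1}  orig:{A,S}
  cell(0,1) ba: {B}
  cell(1,2) aa: {S}
  cell(0,2) baa: ∅

S ∉ T[0,2] ⇒ NO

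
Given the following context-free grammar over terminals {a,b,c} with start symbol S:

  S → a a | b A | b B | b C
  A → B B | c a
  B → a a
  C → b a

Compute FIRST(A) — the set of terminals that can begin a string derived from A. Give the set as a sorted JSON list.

FIRST iteration:
round 1:
  A via A→c a: +{c}
  B via B→a a: +{a}
  C via C→b a: +{b}
  S via S→a a: +{a}
  S via S→b A: +{b}
  S: {a,b}  A: {c}  B: {a}  C: {b}
round 2:
  A via A→B B: +{a}
  S: {a,b}  A: {a,c}  B: {a}  C: {b}
round 3: (stable)
  S: {a,b}  A: {a,c}  B: {a}  C: {b}

FIRST(A) = ["a", "c"]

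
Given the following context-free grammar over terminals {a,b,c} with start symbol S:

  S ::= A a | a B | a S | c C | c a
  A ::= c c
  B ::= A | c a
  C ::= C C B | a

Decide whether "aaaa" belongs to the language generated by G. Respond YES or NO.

Convert to CNF:
  S -> A T1 | T0 C | T0 T1 | T1 B | T1 S
  A -> T0 T0
  B -> T0 T0 | T0 T1
  C -> C X2 | a
  T0 -> c
  T1 -> a
  X2 -> C B

CYK fill:
  T[0,0] 'a' = {C,T1}  orig:{C}
  T[1,1] 'a' = {C,T1}  orig:{C}
  T[2,2] 'a' = {C,T1}  orig:{C}
  T[3,3] 'a' = {C,T1}  orig:{C}
  T[0,1] 'aa' = ∅
  T[1,2] 'aa' = ∅
  T[2,3] 'aa' = ∅
  T[0,2] 'aaa' = ∅
  T[1,3] 'aaa' = ∅
  T[0,3] 'aaaa' = ∅

S ∉ T[0,3] ⇒ NO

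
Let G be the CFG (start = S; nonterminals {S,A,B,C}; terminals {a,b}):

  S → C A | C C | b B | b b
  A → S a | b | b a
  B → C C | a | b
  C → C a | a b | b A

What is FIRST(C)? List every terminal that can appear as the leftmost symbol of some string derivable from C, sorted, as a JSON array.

Compute FIRST by fixpoint:
iter 1:
  A via A→b: +{b}
  B via B→a: +{a}
  B via B→b: +{b}
  C via C→a b: +{a}
  C via C→b A: +{b}
  S via S→C A: +{a,b}
  FIRST(S)={a,b}  FIRST(A)={b}  FIRST(B)={a,b}  FIRST(C)={a,b}
iter 2:
  A via A→S a: +{a}
  FIRST(S)={a,b}  FIRST(A)={a,b}  FIRST(B)={a,b}  FIRST(C)={a,b}
iter 3: done
  FIRST(S)={a,b}  FIRST(A)={a,b}  FIRST(B)={a,b}  FIRST(C)={a,b}

FIRST(C) = ["a", "b"]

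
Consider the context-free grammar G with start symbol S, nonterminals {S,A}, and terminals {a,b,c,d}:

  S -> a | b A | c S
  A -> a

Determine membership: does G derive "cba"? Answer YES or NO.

Convert to CNF:
  S -> T0 A | T1 S | a
  A -> a
  T0 -> b
  T1 -> c

CYK table (by increasing span):
  cell(0,0) c: {T1}  orig:{}
  cell(1,1) b: {T0}  orig:{}
  cell(2,2) a: {A,S}
  cell(0,1) cb: ∅
  cell(1,2) ba: {S}
  cell(0,2) cba: {S}

S ∈ T[0,2] ⇒ YES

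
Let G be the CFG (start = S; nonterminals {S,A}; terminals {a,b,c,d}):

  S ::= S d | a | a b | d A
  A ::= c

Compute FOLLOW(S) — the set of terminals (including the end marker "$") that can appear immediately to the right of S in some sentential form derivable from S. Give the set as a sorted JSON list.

FIRST sets, iterate to fixpoint:
round 1:
  A via A→c: +{c}
  S via S→a: +{a}
  S via S→d A: +{d}
  FIRST(S)={a,d}  FIRST(A)={c}
round 2: done
  FIRST(S)={a,d}  FIRST(A)={c}

Compute FOLLOW by fixpoint:
seed FOLLOW(S) with $
[1]
  S→S d: FOLLOW(S) ⊇ FIRST(d) = {d}; new: +{d}
  S→d A: FOLLOW(A) ⊇ FOLLOW(S) ⊇ {$,d}; new: +{$,d}
  FOLLOW[S]={$,d}  FOLLOW[A]={$,d}
[2] done
  FOLLOW[S]={$,d}  FOLLOW[A]={$,d}

FOLLOW(S) = ["$", "d"]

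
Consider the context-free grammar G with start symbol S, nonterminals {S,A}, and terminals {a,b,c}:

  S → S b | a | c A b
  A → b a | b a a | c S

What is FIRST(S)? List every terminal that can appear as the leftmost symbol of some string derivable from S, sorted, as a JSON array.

FIRST sets, iterate to fixpoint:
[1]
  A via A→b a: +{b}
  A via A→c S: +{c}
  S via S→a: +{a}
  S via S→c A b: +{c}
  FIRST[S]={a,c}  FIRST[A]={b,c}
[2] (no change)
  FIRST[S]={a,c}  FIRST[A]={b,c}

FIRST(S) = ["a", "c"]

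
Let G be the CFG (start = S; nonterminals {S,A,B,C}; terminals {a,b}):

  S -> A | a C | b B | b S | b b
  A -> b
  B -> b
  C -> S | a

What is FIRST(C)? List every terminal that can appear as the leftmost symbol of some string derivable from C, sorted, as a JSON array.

FIRST sets, iterate to fixpoint:
iter 1:
  A via A→b: +{b}
  B via B→b: +{b}
  C via C→a: +{a}
  S via S→A: +{b}
  S via S→a C: +{a}
  FIRST[S]={a,b}  FIRST[A]={b}  FIRST[B]={b}  FIRST[C]={a}
iter 2:
  C via C→S: +{b}
  FIRST[S]={a,b}  FIRST[A]={b}  FIRST[B]={b}  FIRST[C]={a,b}
iter 3: done
  FIRST[S]={a,b}  FIRST[A]={b}  FIRST[B]={b}  FIRST[C]={a,b}

FIRST(C) = ["a", "b"]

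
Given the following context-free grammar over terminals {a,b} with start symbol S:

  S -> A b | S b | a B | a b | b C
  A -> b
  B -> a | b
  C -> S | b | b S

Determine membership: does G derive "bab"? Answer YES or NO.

CNF form of G:
  S -> A T0 | S T0 | T0 C | T1 B | T1 T0
  A -> b
  B -> a | b
  C -> A T0 | S T0 | T0 C | T0 S | T1 B | T1 T0 | b
  T0 -> b
  T1 -> a

CYK fill:
  [0..0]={A,B,C,T0}  "b"  orig:{A,B,C}
  [1..1]={B,T1}  "a"  orig:{B}
  [2..2]={A,B,C,T0}  "b"  orig:{A,B,C}
  [0..1]=∅  "ba"
  [1..2]={C,S}  "ab"
  [0..2]={C,S}  "bab"

S ∈ T[0,2] ⇒ YES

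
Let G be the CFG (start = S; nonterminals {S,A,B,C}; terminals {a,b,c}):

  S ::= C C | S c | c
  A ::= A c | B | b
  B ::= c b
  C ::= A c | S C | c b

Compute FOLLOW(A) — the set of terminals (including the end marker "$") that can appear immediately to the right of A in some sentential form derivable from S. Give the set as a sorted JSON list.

Compute FIRST by fixpoint:
iter 1:
  A via A→b: +{b}
  B via B→c b: +{c}
  C via C→A c: +{b}
  C via C→c b: +{c}
  S via S→C C: +{b,c}
  FIRST[S]={b,c}  FIRST[A]={b}  FIRST[B]={c}  FIRST[C]={b,c}
iter 2:
  A via A→B: +{c}
  FIRST[S]={b,c}  FIRST[A]={b,c}  FIRST[B]={c}  FIRST[C]={b,c}
iter 3: done
  FIRST[S]={b,c}  FIRST[A]={b,c}  FIRST[B]={c}  FIRST[C]={b,c}

FOLLOW sets:
initialize: $ ∈ FOLLOW(S)
pass 1:
  A→A c: FOLLOW(A) ⊇ FIRST(c) = {c}; new: +{c}
  A→B: FOLLOW(B) ⊇ FOLLOW(A) ⊇ {c}; new: +{c}
  C→S C: FOLLOW(S) ⊇ FIRST(C) = {b,c}; new: +{b,c}
  S→C C: FOLLOW(C) ⊇ FIRST(C) = {b,c}; new: +{b,c}
  S→C C: FOLLOW(C) ⊇ FOLLOW(S) ⊇ {$,b,c}; new: +{$}
  S: {$,b,c}  A: {c}  B: {c}  C: {$,b,c}
pass 2: done
  S: {$,b,c}  A: {c}  B: {c}  C: {$,b,c}

FOLLOW(A) = ["c"]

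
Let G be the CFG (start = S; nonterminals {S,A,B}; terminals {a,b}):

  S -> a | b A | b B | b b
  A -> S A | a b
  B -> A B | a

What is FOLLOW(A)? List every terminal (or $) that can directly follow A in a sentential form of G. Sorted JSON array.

FIRST iteration:
pass 1:
  A via A→a b: +{a}
  B via B→A B: +{a}
  S via S→a: +{a}
  S via S→b A: +{b}
  FIRST[S]={a,b}  FIRST[A]={a}  FIRST[B]={a}
pass 2:
  A via A→S A: +{b}
  B via B→A B: +{b}
  FIRST[S]={a,b}  FIRST[A]={a,b}  FIRST[B]={a,b}
pass 3: (stable)
  FIRST[S]={a,b}  FIRST[A]={a,b}  FIRST[B]={a,b}

Compute FOLLOW by fixpoint:
seed FOLLOW(S) with $
[1]
  A→S A: FOLLOW(S) ⊇ FIRST(A) = {a,b}; new: +{a,b}
  B→A B: FOLLOW(A) ⊇ FIRST(B) = {a,b}; new: +{a,b}
  S→b A: FOLLOW(A) ⊇ FOLLOW(S) ⊇ {$,a,b}; new: +{$}
  S→b B: FOLLOW(B) ⊇ FOLLOW(S) ⊇ {$,a,b}; new: +{$,a,b}
  FOLLOW(S)={$,a,b}  FOLLOW(A)={$,a,b}  FOLLOW(B)={$,a,b}
[2] (no change)
  FOLLOW(S)={$,a,b}  FOLLOW(A)={$,a,b}  FOLLOW(B)={$,a,b}

FOLLOW(A) = ["$", "a", "b"]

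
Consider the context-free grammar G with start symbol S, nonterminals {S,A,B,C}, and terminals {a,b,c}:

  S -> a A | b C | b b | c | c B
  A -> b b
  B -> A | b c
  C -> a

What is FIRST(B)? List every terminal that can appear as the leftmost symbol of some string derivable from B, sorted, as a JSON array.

Compute FIRST by fixpoint:
round 1:
  A via A→b b: +{b}
  B via B→A: +{b}
  C via C→a: +{a}
  S via S→a A: +{a}
  S via S→b C: +{b}
  S via S→c: +{c}
  FIRST[S]={a,b,c}  FIRST[A]={b}  FIRST[B]={b}  FIRST[C]={a}
round 2: (stable)
  FIRST[S]={a,b,c}  FIRST[A]={b}  FIRST[B]={b}  FIRST[C]={a}

FIRST(B) = ["b"]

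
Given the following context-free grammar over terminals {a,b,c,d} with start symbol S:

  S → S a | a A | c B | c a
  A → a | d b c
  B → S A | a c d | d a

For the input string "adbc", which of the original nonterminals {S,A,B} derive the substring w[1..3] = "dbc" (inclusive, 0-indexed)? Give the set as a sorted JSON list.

CNF form of G:
  S -> S T3 | T2 B | T2 T3 | T3 A
  A -> T0 X4 | a
  B -> S A | T0 T3 | T3 X5
  T0 -> d
  T1 -> b
  T2 -> c
  T3 -> a
  X4 -> T1 T2
  X5 -> T2 T0

Fill CYK table bottom-up, restricted to cells inside w[1..3]:
  [1..1]={T0}  "d"  orig:{}
  [2..2]={T1}  "b"  orig:{}
  [3..3]={T2}  "c"  orig:{}
  [1..2]=∅  "db"
  [2..3]={X4}  "bc"  orig:{}
  [1..3]={A}  "dbc"

Original NTs in T[1,3] deriving "dbc": ["A"]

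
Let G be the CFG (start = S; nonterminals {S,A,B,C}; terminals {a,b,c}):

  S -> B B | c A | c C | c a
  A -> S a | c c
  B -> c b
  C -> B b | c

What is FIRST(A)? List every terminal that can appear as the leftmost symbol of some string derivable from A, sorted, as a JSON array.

FIRST iteration:
pass 1:
  A via A→c c: +{c}
  B via B→c b: +{c}
  C via C→B b: +{c}
  S via S→B B: +{c}
  S: {c}  A: {c}  B: {c}  C: {c}
pass 2: — fixpoint
  S: {c}  A: {c}  B: {c}  C: {c}

FIRST(A) = ["c"]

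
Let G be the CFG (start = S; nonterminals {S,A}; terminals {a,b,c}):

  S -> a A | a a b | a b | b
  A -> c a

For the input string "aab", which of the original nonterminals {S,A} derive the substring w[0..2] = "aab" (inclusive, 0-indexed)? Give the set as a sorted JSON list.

CNF form of G:
  S -> T1 A | T1 T2 | T1 X3 | b
  A -> T0 T1
  T0 -> c
  T1 -> a
  T2 -> b
  X3 -> T1 T2

CYK fill — only the sub-triangle for w[0..2]:
  [0..0]={T1}  "a"  orig:{}
  [1..1]={T1}  "a"  orig:{}
  [2..2]={S,T2}  "b"  orig:{S}
  [0..1]=∅  "aa"
  [1..2]={S,X3}  "ab"  orig:{S}
  [0..2]={S}  "aab"

Original NTs in T[0,2] deriving "aab": ["S"]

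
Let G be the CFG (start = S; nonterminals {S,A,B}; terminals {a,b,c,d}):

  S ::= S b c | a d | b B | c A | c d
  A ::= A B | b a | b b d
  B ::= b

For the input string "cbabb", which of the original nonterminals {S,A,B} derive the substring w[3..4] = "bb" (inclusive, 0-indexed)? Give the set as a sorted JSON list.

Convert to CNF:
  S -> S X5 | T0 B | T1 T2 | T3 A | T3 T2
  A -> A B | T0 T1 | T0 X4
  B -> b
  T0 -> b
  T1 -> a
  T2 -> d
  T3 -> c
  X4 -> T0 T2
  X5 -> T0 T3

CYK fill, restricted to cells inside w[3..4]:
  cell(3,3) b: {B,T0}  orig:{B}
  cell(4,4) b: {B,T0}  orig:{B}
  cell(3,4) bb: {S}

Original NTs in T[3,4] deriving "bb": ["S"]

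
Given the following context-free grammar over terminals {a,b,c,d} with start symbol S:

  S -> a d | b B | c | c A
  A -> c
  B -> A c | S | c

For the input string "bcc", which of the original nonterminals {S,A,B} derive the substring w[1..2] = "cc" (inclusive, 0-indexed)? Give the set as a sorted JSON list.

CNF form of G:
  S -> T0 A | T1 T2 | T3 B | c
  A -> c
  B -> A T0 | T0 A | T1 T2 | T3 B | c
  T0 -> c
  T1 -> a
  T2 -> d
  T3 -> b

CYK fill — only the sub-triangle for w[1..2]:
  [1..1]={A,B,S,T0}  "c"  orig:{A,B,S}
  [2..2]={A,B,S,T0}  "c"  orig:{A,B,S}
  [1..2]={B,S}  "cc"

Original NTs in T[1,2] deriving "cc": ["B", "S"]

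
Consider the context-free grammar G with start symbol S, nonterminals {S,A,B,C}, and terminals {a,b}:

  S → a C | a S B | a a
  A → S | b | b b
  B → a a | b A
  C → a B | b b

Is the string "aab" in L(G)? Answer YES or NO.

Convert to CNF:
  S -> T0 C | T0 T0 | T0 X3
  A -> T0 C | T0 T0 | T0 X2 | T1 T1 | b
  B -> T0 T0 | T1 A
  C -> T0 B | T1 T1
  T0 -> a
  T1 -> b
  X2 -> S B
  X3 -> S B

CYK table (by increasing span):
  [0..0]={T0}  "a"  orig:{}
  [1..1]={T0}  "a"  orig:{}
  [2..2]={A,T1}  "b"  orig:{A}
  [0..1]={A,B,S}  "aa"
  [1..2]=∅  "ab"
  [0..2]=∅  "aab"

S ∉ T[0,2] ⇒ NO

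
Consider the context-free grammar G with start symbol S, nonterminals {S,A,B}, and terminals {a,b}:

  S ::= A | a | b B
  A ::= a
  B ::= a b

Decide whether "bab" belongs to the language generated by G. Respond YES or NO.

Convert to CNF:
  S -> T1 B | a
  A -> a
  B -> T0 T1
  T0 -> a
  T1 -> b

Fill CYK table bottom-up:
  cell(0,0) b: {T1}  orig:{}
  cell(1,1) a: {A,S,T0}  orig:{A,S}
  cell(2,2) b: {T1}  orig:{}
  cell(0,1) ba: ∅
  cell(1,2) ab: {B}
  cell(0,2) bab: {S}

S ∈ T[0,2] ⇒ YES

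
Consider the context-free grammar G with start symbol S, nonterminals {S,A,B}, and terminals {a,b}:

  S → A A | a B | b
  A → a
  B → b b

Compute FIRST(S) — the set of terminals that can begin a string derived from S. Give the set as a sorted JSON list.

FIRST iteration:
[1]
  A via A→a: +{a}
  B via B→b b: +{b}
  S via S→A A: +{a}
  S via S→b: +{b}
  FIRST(S)={a,b}  FIRST(A)={a}  FIRST(B)={b}
[2] done
  FIRST(S)={a,b}  FIRST(A)={a}  FIRST(B)={b}

FIRST(S) = ["a", "b"]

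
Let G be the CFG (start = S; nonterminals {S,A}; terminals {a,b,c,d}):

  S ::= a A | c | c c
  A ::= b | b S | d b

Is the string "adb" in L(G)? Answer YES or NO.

CNF form of G:
  S -> T2 A | T3 T3 | c
  A -> T0 S | T1 T0 | b
  T0 -> b
  T1 -> d
  T2 -> a
  T3 -> c

CYK fill:
  [0..0]={T2}  "a"  orig:{}
  [1..1]={T1}  "d"  orig:{}
  [2..2]={A,T0}  "b"  orig:{A}
  [0..1]=∅  "ad"
  [1..2]={A}  "db"
  [0..2]={S}  "adb"

S ∈ T[0,2] ⇒ YES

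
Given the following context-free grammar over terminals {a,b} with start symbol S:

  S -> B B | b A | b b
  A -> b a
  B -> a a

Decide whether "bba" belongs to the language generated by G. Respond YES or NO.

Convert to CNF:
  S -> B B | T0 A | T0 T0
  A -> T0 T1
  B -> T1 T1
  T0 -> b
  T1 -> a

CYK fill:
  cell(0,0) b: {T0}  orig:{}
  cell(1,1) b: {T0}  orig:{}
  cell(2,2) a: {T1}  orig:{}
  cell(0,1) bb: {S}
  cell(1,2) ba: {A}
  cell(0,2) bba: {S}

S ∈ T[0,2] ⇒ YES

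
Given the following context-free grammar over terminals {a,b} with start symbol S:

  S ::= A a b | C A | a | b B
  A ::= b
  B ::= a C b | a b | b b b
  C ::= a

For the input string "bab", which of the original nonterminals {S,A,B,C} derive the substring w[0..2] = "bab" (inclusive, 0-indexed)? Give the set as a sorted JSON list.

Convert to CNF:
  S -> A X4 | C A | T1 B | a
  A -> b
  B -> T0 T1 | T0 X2 | T1 X3
  C -> a
  T0 -> a
  T1 -> b
  X2 -> C T1
  X3 -> T1 T1
  X4 -> T0 T1

CYK table (by increasing span) — only the sub-triangle for w[0..2]:
  T[0,0] 'b' = {A,T1}  orig:{A}
  T[1,1] 'a' = {C,S,T0}  orig:{C,S}
  T[2,2] 'b' = {A,T1}  orig:{A}
  T[0,1] 'ba' = ∅
  T[1,2] 'ab' = {B,S,X2,X4}  orig:{B,S}
  T[0,2] 'bab' = {S}

Original NTs in T[0,2] deriving "bab": ["S"]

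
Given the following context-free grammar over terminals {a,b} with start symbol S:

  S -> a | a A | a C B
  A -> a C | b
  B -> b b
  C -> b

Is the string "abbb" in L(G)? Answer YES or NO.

Convert to CNF:
  S -> T0 A | T0 X2 | a
  A -> T0 C | b
  B -> T1 T1
  C -> b
  T0 -> a
  T1 -> b
  X2 -> C B

CYK fill:
  cell(0,0) a: {S,T0}  orig:{S}
  cell(1,1) b: {A,C,T1}  orig:{A,C}
  cell(2,2) b: {A,C,T1}  orig:{A,C}
  cell(3,3) b: {A,C,T1}  orig:{A,C}
  cell(0,1) ab: {A,S}
  cell(1,2) bb: {B}
  cell(2,3) bb: {B}
  cell(0,2) abb: ∅
  cell(1,3) bbb: {X2}  orig:{}
  cell(0,3) abbb: {S}

S ∈ T[0,3] ⇒ YES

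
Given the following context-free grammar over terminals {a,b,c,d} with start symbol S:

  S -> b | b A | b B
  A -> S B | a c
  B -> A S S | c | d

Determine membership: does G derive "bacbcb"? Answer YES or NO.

Convert to CNF:
  S -> T2 A | T2 B | b
  A -> S B | T0 T1
  B -> A X3 | c | d
  T0 -> a
  T1 -> c
  T2 -> b
  X3 -> S S

CYK fill:
  cell(0,0) b: {S,T2}  orig:{S}
  cell(1,1) a: {T0}  orig:{}
  cell(2,2) c: {B,T1}  orig:{B}
  cell(3,3) b: {S,T2}  orig:{S}
  cell(4,4) c: {B,T1}  orig:{B}
  cell(5,5) b: {S,T2}  orig:{S}
  cell(0,1) ba: ∅
  cell(1,2) ac: {A}
  cell(2,3) cb: ∅
  cell(3,4) bc: {A,S}
  cell(4,5) cb: ∅
  cell(0,2) bac: {S}
  cell(1,3) acb: ∅
  cell(2,4) cbc: ∅
  cell(3,5) bcb: {X3}  orig:{}
  cell(0,3) bacb: {X3}  orig:{}
  cell(1,4) acbc: ∅
  cell(2,5) cbcb: ∅
  cell(0,4) bacbc: {X3}  orig:{}
  cell(1,5) acbcb: {B}
  cell(0,5) bacbcb: {A,S}

S ∈ T[0,5] ⇒ YES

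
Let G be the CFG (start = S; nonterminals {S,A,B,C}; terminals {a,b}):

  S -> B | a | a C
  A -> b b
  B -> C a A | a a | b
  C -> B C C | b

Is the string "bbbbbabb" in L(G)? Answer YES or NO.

CNF form of G:
  S -> C X4 | T1 C | T1 T1 | a | b
  A -> T0 T0
  B -> C X2 | T1 T1 | b
  C -> B X3 | b
  T0 -> b
  T1 -> a
  X2 -> T1 A
  X3 -> C C
  X4 -> T1 A

CYK fill:
  cell(0,0) b: {B,C,S,T0}  orig:{B,C,S}
  cell(1,1) b: {B,C,S,T0}  orig:{B,C,S}
  cell(2,2) b: {B,C,S,T0}  orig:{B,C,S}
  cell(3,3) b: {B,C,S,T0}  orig:{B,C,S}
  cell(4,4) b: {B,C,S,T0}  orig:{B,C,S}
  cell(5,5) a: {S,T1}  orig:{S}
  cell(6,6) b: {B,C,S,T0}  orig:{B,C,S}
  cell(7,7) b: {B,C,S,T0}  orig:{B,C,S}
  cell(0,1) bb: {A,X3}  orig:{A}
  cell(1,2) bb: {A,X3}  orig:{A}
  cell(2,3) bb: {A,X3}  orig:{A}
  cell(3,4) bb: {A,X3}  orig:{A}
  cell(4,5) ba: ∅
  cell(5,6) ab: {S}
  cell(6,7) bb: {A,X3}  orig:{A}
  cell(0,2) bbb: {C}
  cell(1,3) bbb: {C}
  cell(2,4) bbb: {C}
  cell(3,5) bba: ∅
  cell(4,6) bab: ∅
  cell(5,7) abb: {X2,X4}  orig:{}
  cell(0,3) bbbb: {X3}  orig:{}
  cell(1,4) bbbb: {X3}  orig:{}
  cell(2,5) bbba: ∅
  cell(3,6) bbab: ∅
  cell(4,7) babb: {B,S}
  cell(0,4) bbbbb: {C}
  cell(1,5) bbbba: ∅
  cell(2,6) bbbab: ∅
  cell(3,7) bbabb: ∅
  cell(0,5) bbbbba: ∅
  cell(1,6) bbbbab: ∅
  cell(2,7) bbbabb: {B,S}
  cell(0,6) bbbbbab: ∅
  cell(1,7) bbbbabb: ∅
  cell(0,7) bbbbbabb: {B,S}

S ∈ T[0,7] ⇒ YES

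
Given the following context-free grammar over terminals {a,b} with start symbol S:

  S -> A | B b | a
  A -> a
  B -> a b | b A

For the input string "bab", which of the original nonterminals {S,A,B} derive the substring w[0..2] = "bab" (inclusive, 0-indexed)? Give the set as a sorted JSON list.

CNF form of G:
  S -> B T1 | a
  A -> a
  B -> T0 T1 | T1 A
  T0 -> a
  T1 -> b

CYK fill, restricted to cells inside w[0..2]:
  T[0,0] 'b' = {T1}  orig:{}
  T[1,1] 'a' = {A,S,T0}  orig:{A,S}
  T[2,2] 'b' = {T1}  orig:{}
  T[0,1] 'ba' = {B}
  T[1,2] 'ab' = {B}
  T[0,2] 'bab' = {S}

Original NTs in T[0,2] deriving "bab": ["S"]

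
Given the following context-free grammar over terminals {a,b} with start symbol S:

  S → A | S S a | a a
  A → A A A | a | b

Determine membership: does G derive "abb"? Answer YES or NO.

Convert to CNF:
  S -> A X2 | S X3 | T0 T0 | a | b
  A -> A X1 | a | b
  T0 -> a
  X1 -> A A
  X2 -> A A
  X3 -> S T0

CYK fill:
  T[0,0] 'a' = {A,S,T0}  orig:{A,S}
  T[1,1] 'b' = {A,S}
  T[2,2] 'b' = {A,S}
  T[0,1] 'ab' = {X1,X2}  orig:{}
  T[1,2] 'bb' = {X1,X2}  orig:{}
  T[0,2] 'abb' = {A,S}

S ∈ T[0,2] ⇒ YES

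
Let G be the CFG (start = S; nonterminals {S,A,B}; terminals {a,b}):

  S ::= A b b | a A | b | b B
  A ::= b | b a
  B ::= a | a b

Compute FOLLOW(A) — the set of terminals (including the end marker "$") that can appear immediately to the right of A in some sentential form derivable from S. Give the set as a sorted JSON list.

FIRST iteration:
[1]
  A via A→b: +{b}
  B via B→a: +{a}
  S via S→A b b: +{b}
  S via S→a A: +{a}
  S: {a,b}  A: {b}  B: {a}
[2] (no change)
  S: {a,b}  A: {b}  B: {a}

FOLLOW iteration:
initialize: $ ∈ FOLLOW(S)
round 1:
  S→A b b: FOLLOW(A) ⊇ FIRST(b) = {b}; new: +{b}
  S→a A: FOLLOW(A) ⊇ FOLLOW(S) ⊇ {$}; new: +{$}
  S→b B: FOLLOW(B) ⊇ FOLLOW(S) ⊇ {$}; new: +{$}
  FOLLOW[S]={$}  FOLLOW[A]={$,b}  FOLLOW[B]={$}
round 2: — fixpoint
  FOLLOW[S]={$}  FOLLOW[A]={$,b}  FOLLOW[B]={$}

FOLLOW(A) = ["$", "b"]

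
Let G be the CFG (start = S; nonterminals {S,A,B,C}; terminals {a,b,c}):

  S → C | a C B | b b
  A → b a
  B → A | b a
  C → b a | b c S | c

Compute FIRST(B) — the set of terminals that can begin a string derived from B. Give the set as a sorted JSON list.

Compute FIRST by fixpoint:
iter 1:
  A via A→b a: +{b}
  B via B→A: +{b}
  C via C→b a: +{b}
  C via C→c: +{c}
  S via S→C: +{b,c}
  S via S→a C B: +{a}
  S: {a,b,c}  A: {b}  B: {b}  C: {b,c}
iter 2: (stable)
  S: {a,b,c}  A: {b}  B: {b}  C: {b,c}

FIRST(B) = ["b"]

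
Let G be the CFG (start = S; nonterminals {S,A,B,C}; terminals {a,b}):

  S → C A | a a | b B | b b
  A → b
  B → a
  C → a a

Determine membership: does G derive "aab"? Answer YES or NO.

Convert to CNF:
  S -> C A | T0 T0 | T1 B | T1 T1
  A -> b
  B -> a
  C -> T0 T0
  T0 -> a
  T1 -> b

Fill CYK table bottom-up:
  [0..0]={B,T0}  "a"  orig:{B}
  [1..1]={B,T0}  "a"  orig:{B}
  [2..2]={A,T1}  "b"  orig:{A}
  [0..1]={C,S}  "aa"
  [1..2]=∅  "ab"
  [0..2]={S}  "aab"

S ∈ T[0,2] ⇒ YES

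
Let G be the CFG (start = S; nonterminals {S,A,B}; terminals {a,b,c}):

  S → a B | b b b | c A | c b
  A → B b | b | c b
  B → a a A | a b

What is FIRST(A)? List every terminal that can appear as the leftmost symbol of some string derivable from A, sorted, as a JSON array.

Compute FIRST by fixpoint:
[1]
  A via A→b: +{b}
  A via A→c b: +{c}
  B via B→a a A: +{a}
  S via S→a B: +{a}
  S via S→b b b: +{b}
  S via S→c A: +{c}
  FIRST(S)={a,b,c}  FIRST(A)={b,c}  FIRST(B)={a}
[2]
  A via A→B b: +{a}
  FIRST(S)={a,b,c}  FIRST(A)={a,b,c}  FIRST(B)={a}
[3] (stable)
  FIRST(S)={a,b,c}  FIRST(A)={a,b,c}  FIRST(B)={a}

FIRST(A) = ["a", "b", "c"]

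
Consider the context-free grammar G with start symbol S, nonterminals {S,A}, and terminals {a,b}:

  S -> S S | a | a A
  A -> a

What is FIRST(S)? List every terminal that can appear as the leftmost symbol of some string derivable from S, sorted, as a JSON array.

Compute FIRST by fixpoint:
round 1:
  A via A→a: +{a}
  S via S→a: +{a}
  S: {a}  A: {a}
round 2: done
  S: {a}  A: {a}

FIRST(S) = ["a"]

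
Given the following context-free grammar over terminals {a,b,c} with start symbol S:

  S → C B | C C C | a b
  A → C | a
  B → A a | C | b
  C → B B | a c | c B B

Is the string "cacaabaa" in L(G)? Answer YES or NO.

CNF form of G:
  S -> C B | C X6 | T0 T2
  A -> B B | T0 T1 | T1 X3 | a
  B -> A T0 | B B | T0 T1 | T1 X4 | b
  C -> B B | T0 T1 | T1 X5
  T0 -> a
  T1 -> c
  T2 -> b
  X3 -> B B
  X4 -> B B
  X5 -> B B
  X6 -> C C

Fill CYK table bottom-up:
  [0..0]={T1}  "c"  orig:{}
  [1..1]={A,T0}  "a"  orig:{A}
  [2..2]={T1}  "c"  orig:{}
  [3..3]={A,T0}  "a"  orig:{A}
  [4..4]={A,T0}  "a"  orig:{A}
  [5..5]={B,T2}  "b"  orig:{B}
  [6..6]={A,T0}  "a"  orig:{A}
  [7..7]={A,T0}  "a"  orig:{A}
  [0..1]=∅  "ca"
  [1..2]={A,B,C}  "ac"
  [2..3]=∅  "ca"
  [3..4]={B}  "aa"
  [4..5]={S}  "ab"
  [5..6]=∅  "ba"
  [6..7]={B}  "aa"
  [0..2]=∅  "cac"
  [1..3]={B}  "aca"
  [2..4]=∅  "caa"
  [3..5]={A,B,C,X3,X4,X5}  "aab"  orig:{A,B,C}
  [4..6]=∅  "aba"
  [5..7]={A,B,C,X3,X4,X5}  "baa"  orig:{A,B,C}
  [0..3]=∅  "caca"
  [1..4]={A,B,C,S,X3,X4,X5}  "acaa"  orig:{A,B,C,S}
  [2..5]={A,B,C}  "caab"
  [3..6]={B}  "aaba"
  [4..7]=∅  "abaa"
  [0..4]={A,B,C}  "cacaa"
  [1..5]={A,B,C,S,X3,X4,X5,X6}  "acaab"  orig:{A,B,C,S}
  [2..6]={B}  "caaba"
  [3..7]={A,B,C,S,X3,X4,X5}  "aabaa"  orig:{A,B,C,S}
  [0..5]={A,B,C,S,X3,X4,X5}  "cacaab"  orig:{A,B,C,S}
  [1..6]={A,B,C,S,X3,X4,X5}  "acaaba"  orig:{A,B,C,S}
  [2..7]={A,B,C,S,X3,X4,X5}  "caabaa"  orig:{A,B,C,S}
  [0..6]={A,B,C}  "cacaaba"
  [1..7]={A,B,C,S,X3,X4,X5,X6}  "acaabaa"  orig:{A,B,C,S}
  [0..7]={A,B,C,S,X3,X4,X5,X6}  "cacaabaa"  orig:{A,B,C,S}

S ∈ T[0,7] ⇒ YES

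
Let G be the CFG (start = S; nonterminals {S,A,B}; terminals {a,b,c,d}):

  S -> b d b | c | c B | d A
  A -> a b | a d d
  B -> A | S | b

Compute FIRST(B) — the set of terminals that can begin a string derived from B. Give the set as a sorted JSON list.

FIRST sets, iterate to fixpoint:
[1]
  A via A→a b: +{a}
  B via B→A: +{a}
  B via B→b: +{b}
  S via S→b d b: +{b}
  S via S→c: +{c}
  S via S→d A: +{d}
  FIRST(S)={b,c,d}  FIRST(A)={a}  FIRST(B)={a,b}
[2]
  B via B→S: +{c,d}
  FIRST(S)={b,c,d}  FIRST(A)={a}  FIRST(B)={a,b,c,d}
[3] — fixpoint
  FIRST(S)={b,c,d}  FIRST(A)={a}  FIRST(B)={a,b,c,d}

FIRST(B) = ["a", "b", "c", "d"]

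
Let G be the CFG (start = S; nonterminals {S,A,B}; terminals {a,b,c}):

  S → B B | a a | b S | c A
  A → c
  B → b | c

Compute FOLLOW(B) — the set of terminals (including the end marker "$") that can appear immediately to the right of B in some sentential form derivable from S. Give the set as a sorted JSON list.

Compute FIRST by fixpoint:
iter 1:
  A via A→c: +{c}
  B via B→b: +{b}
  B via B→c: +{c}
  S via S→B B: +{b,c}
  S via S→a a: +{a}
  S: {a,b,c}  A: {c}  B: {b,c}
iter 2: (stable)
  S: {a,b,c}  A: {c}  B: {b,c}

FOLLOW iteration:
seed FOLLOW(S) with $
iter 1:
  S→B B: FOLLOW(B) ⊇ FIRST(B) = {b,c}; new: +{b,c}
  S→B B: FOLLOW(B) ⊇ FOLLOW(S) ⊇ {$}; new: +{$}
  S→c A: FOLLOW(A) ⊇ FOLLOW(S) ⊇ {$}; new: +{$}
  FOLLOW[S]={$}  FOLLOW[A]={$}  FOLLOW[B]={$,b,c}
iter 2: done
  FOLLOW[S]={$}  FOLLOW[A]={$}  FOLLOW[B]={$,b,c}

FOLLOW(B) = ["$", "b", "c"]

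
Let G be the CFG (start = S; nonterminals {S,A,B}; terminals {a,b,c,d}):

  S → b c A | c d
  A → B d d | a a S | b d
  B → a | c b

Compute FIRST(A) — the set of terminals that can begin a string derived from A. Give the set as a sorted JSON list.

FIRST sets, iterate to fixpoint:
pass 1:
  A via A→a a S: +{a}
  A via A→b d: +{b}
  B via B→a: +{a}
  B via B→c b: +{c}
  S via S→b c A: +{b}
  S via S→c d: +{c}
  S: {b,c}  A: {a,b}  B: {a,c}
pass 2:
  A via A→B d d: +{c}
  S: {b,c}  A: {a,b,c}  B: {a,c}
pass 3: — fixpoint
  S: {b,c}  A: {a,b,c}  B: {a,c}

FIRST(A) = ["a", "b", "c"]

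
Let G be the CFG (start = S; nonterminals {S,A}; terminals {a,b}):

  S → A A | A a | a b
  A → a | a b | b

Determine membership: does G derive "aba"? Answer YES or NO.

CNF form of G:
  S -> A A | A T0 | T0 T1
  A -> T0 T1 | a | b
  T0 -> a
  T1 -> b

CYK table (by increasing span):
  [0..0]={A,T0}  "a"  orig:{A}
  [1..1]={A,T1}  "b"  orig:{A}
  [2..2]={A,T0}  "a"  orig:{A}
  [0..1]={A,S}  "ab"
  [1..2]={S}  "ba"
  [0..2]={S}  "aba"

S ∈ T[0,2] ⇒ YES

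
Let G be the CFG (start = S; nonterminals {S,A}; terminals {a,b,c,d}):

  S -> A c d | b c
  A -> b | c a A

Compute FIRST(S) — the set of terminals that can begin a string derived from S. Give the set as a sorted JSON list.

Compute FIRST by fixpoint:
[1]
  A via A→b: +{b}
  A via A→c a A: +{c}
  S via S→A c d: +{b,c}
  S: {b,c}  A: {b,c}
[2] — fixpoint
  S: {b,c}  A: {b,c}

FIRST(S) = ["b", "c"]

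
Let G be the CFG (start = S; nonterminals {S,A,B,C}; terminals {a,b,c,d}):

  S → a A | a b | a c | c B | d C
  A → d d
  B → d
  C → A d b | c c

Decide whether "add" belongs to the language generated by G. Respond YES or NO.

Convert to CNF:
  S -> T0 C | T2 B | T3 A | T3 T1 | T3 T2
  A -> T0 T0
  B -> d
  C -> A X4 | T2 T2
  T0 -> d
  T1 -> b
  T2 -> c
  T3 -> a
  X4 -> T0 T1

Fill CYK table bottom-up:
  cell(0,0) a: {T3}  orig:{}
  cell(1,1) d: {B,T0}  orig:{B}
  cell(2,2) d: {B,T0}  orig:{B}
  cell(0,1) ad: ∅
  cell(1,2) dd: {A}
  cell(0,2) add: {S}

S ∈ T[0,2] ⇒ YES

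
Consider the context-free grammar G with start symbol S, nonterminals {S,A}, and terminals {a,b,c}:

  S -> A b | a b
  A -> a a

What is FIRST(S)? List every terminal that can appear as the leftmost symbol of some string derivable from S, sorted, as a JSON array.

FIRST iteration:
round 1:
  A via A→a a: +{a}
  S via S→A b: +{a}
  S: {a}  A: {a}
round 2: (stable)
  S: {a}  A: {a}

FIRST(S) = ["a"]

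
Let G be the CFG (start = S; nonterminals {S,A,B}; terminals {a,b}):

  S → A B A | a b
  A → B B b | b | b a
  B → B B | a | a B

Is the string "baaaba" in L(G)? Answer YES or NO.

Convert to CNF:
  S -> A X3 | T1 T0
  A -> B X2 | T0 T1 | b
  B -> B B | T1 B | a
  T0 -> b
  T1 -> a
  X2 -> B T0
  X3 -> B A

CYK fill:
  cell(0,0) b: {A,T0}  orig:{A}
  cell(1,1) a: {B,T1}  orig:{B}
  cell(2,2) a: {B,T1}  orig:{B}
  cell(3,3) a: {B,T1}  orig:{B}
  cell(4,4) b: {A,T0}  orig:{A}
  cell(5,5) a: {B,T1}  orig:{B}
  cell(0,1) ba: {A}
  cell(1,2) aa: {B}
  cell(2,3) aa: {B}
  cell(3,4) ab: {S,X2,X3}  orig:{S}
  cell(4,5) ba: {A}
  cell(0,2) baa: ∅
  cell(1,3) aaa: {B}
  cell(2,4) aab: {A,X2,X3}  orig:{A}
  cell(3,5) aba: {X3}  orig:{}
  cell(0,3) baaa: ∅
  cell(1,4) aaab: {A,X2,X3}  orig:{A}
  cell(2,5) aaba: {X3}  orig:{}
  cell(0,4) baaab: {S}
  cell(1,5) aaaba: {X3}  orig:{}
  cell(0,5) baaaba: {S}

S ∈ T[0,5] ⇒ YES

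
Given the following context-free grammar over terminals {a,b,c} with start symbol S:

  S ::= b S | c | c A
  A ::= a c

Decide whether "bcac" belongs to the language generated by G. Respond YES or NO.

CNF form of G:
  S -> T1 A | T2 S | c
  A -> T0 T1
  T0 -> a
  T1 -> c
  T2 -> b

Fill CYK table bottom-up:
  cell(0,0) b: {T2}  orig:{}
  cell(1,1) c: {S,T1}  orig:{S}
  cell(2,2) a: {T0}  orig:{}
  cell(3,3) c: {S,T1}  orig:{S}
  cell(0,1) bc: {S}
  cell(1,2) ca: ∅
  cell(2,3) ac: {A}
  cell(0,2) bca: ∅
  cell(1,3) cac: {S}
  cell(0,3) bcac: {S}

S ∈ T[0,3] ⇒ YES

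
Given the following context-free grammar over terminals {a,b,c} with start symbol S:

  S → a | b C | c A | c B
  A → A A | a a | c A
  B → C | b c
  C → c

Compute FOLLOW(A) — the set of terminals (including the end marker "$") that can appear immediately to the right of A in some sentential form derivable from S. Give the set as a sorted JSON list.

FIRST sets, iterate to fixpoint:
round 1:
  A via A→a a: +{a}
  A via A→c A: +{c}
  B via B→b c: +{b}
  C via C→c: +{c}
  S via S→a: +{a}
  S via S→b C: +{b}
  S via S→c A: +{c}
  FIRST(S)={a,b,c}  FIRST(A)={a,c}  FIRST(B)={b}  FIRST(C)={c}
round 2:
  B via B→C: +{c}
  FIRST(S)={a,b,c}  FIRST(A)={a,c}  FIRST(B)={b,c}  FIRST(C)={c}
round 3: done
  FIRST(S)={a,b,c}  FIRST(A)={a,c}  FIRST(B)={b,c}  FIRST(C)={c}

FOLLOW sets:
FOLLOW(S) := {$}
iter 1:
  A→A A: FOLLOW(A) ⊇ FIRST(A) = {a,c}; new: +{a,c}
  S→b C: FOLLOW(C) ⊇ FOLLOW(S) ⊇ {$}; new: +{$}
  S→c A: FOLLOW(A) ⊇ FOLLOW(S) ⊇ {$}; new: +{$}
  S→c B: FOLLOW(B) ⊇ FOLLOW(S) ⊇ {$}; new: +{$}
  S: {$}  A: {$,a,c}  B: {$}  C: {$}
iter 2: — fixpoint
  S: {$}  A: {$,a,c}  B: {$}  C: {$}

FOLLOW(A) = ["$", "a", "c"]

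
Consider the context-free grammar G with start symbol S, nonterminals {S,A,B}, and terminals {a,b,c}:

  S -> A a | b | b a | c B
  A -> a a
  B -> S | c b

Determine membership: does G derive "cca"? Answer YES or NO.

CNF form of G:
  S -> A T0 | T1 T0 | T2 B | b
  A -> T0 T0
  B -> A T0 | T1 T0 | T2 B | T2 T1 | b
  T0 -> a
  T1 -> b
  T2 -> c

CYK table (by increasing span):
  cell(0,0) c: {T2}  orig:{}
  cell(1,1) c: {T2}  orig:{}
  cell(2,2) a: {T0}  orig:{}
  cell(0,1) cc: ∅
  cell(1,2) ca: ∅
  cell(0,2) cca: ∅

S ∉ T[0,2] ⇒ NO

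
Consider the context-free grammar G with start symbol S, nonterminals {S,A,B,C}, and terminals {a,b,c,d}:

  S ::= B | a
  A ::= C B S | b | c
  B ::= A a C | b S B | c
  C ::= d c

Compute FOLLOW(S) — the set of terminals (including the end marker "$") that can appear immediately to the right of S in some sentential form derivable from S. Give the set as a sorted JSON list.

FIRST iteration:
iter 1:
  A via A→b: +{b}
  A via A→c: +{c}
  B via B→A a C: +{b,c}
  C via C→d c: +{d}
  S via S→B: +{b,c}
  S via S→a: +{a}
  FIRST[S]={a,b,c}  FIRST[A]={b,c}  FIRST[B]={b,c}  FIRST[C]={d}
iter 2:
  A via A→C B S: +{d}
  B via B→A a C: +{d}
  S via S→B: +{d}
  FIRST[S]={a,b,c,d}  FIRST[A]={b,c,d}  FIRST[B]={b,c,d}  FIRST[C]={d}
iter 3: — fixpoint
  FIRST[S]={a,b,c,d}  FIRST[A]={b,c,d}  FIRST[B]={b,c,d}  FIRST[C]={d}

Compute FOLLOW by fixpoint:
initialize: $ ∈ FOLLOW(S)
pass 1:
  A→C B S: FOLLOW(C) ⊇ FIRST(B) = {b,c,d}; new: +{b,c,d}
  A→C B S: FOLLOW(B) ⊇ FIRST(S) = {a,b,c,d}; new: +{a,b,c,d}
  B→A a C: FOLLOW(A) ⊇ FIRST(a) = {a}; new: +{a}
  B→A a C: FOLLOW(C) ⊇ FOLLOW(B) ⊇ {a,b,c,d}; new: +{a}
  B→b S B: FOLLOW(S) ⊇ FIRST(B) = {b,c,d}; new: +{b,c,d}
  S→B: FOLLOW(B) ⊇ FOLLOW(S) ⊇ {$,b,c,d}; new: +{$}
  FOLLOW[S]={$,b,c,d}  FOLLOW[A]={a}  FOLLOW[B]={$,a,b,c,d}  FOLLOW[C]={a,b,c,d}
pass 2:
  A→C B S: FOLLOW(S) ⊇ FOLLOW(A) ⊇ {a}; new: +{a}
  B→A a C: FOLLOW(C) ⊇ FOLLOW(B) ⊇ {$,a,b,c,d}; new: +{$}
  FOLLOW[S]={$,a,b,c,d}  FOLLOW[A]={a}  FOLLOW[B]={$,a,b,c,d}  FOLLOW[C]={$,a,b,c,d}
pass 3: done
  FOLLOW[S]={$,a,b,c,d}  FOLLOW[A]={a}  FOLLOW[B]={$,a,b,c,d}  FOLLOW[C]={$,a,b,c,d}

FOLLOW(S) = ["$", "a", "b", "c", "d"]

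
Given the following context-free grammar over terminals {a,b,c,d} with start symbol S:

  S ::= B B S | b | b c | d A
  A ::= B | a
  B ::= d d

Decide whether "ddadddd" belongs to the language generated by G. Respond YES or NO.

CNF form of G:
  S -> B X3 | T0 A | T1 T2 | b
  A -> T0 T0 | a
  B -> T0 T0
  T0 -> d
  T1 -> b
  T2 -> c
  X3 -> B S

Fill CYK table bottom-up:
  cell(0,0) d: {T0}  orig:{}
  cell(1,1) d: {T0}  orig:{}
  cell(2,2) a: {A}
  cell(3,3) d: {T0}  orig:{}
  cell(4,4) d: {T0}  orig:{}
  cell(5,5) d: {T0}  orig:{}
  cell(6,6) d: {T0}  orig:{}
  cell(0,1) dd: {A,B}
  cell(1,2) da: {S}
  cell(2,3) ad: ∅
  cell(3,4) dd: {A,B}
  cell(4,5) dd: {A,B}
  cell(5,6) dd: {A,B}
  cell(0,2) dda: ∅
  cell(1,3) dad: ∅
  cell(2,4) add: ∅
  cell(3,5) ddd: {S}
  cell(4,6) ddd: {S}
  cell(0,3) ddad: ∅
  cell(1,4) dadd: ∅
  cell(2,5) addd: ∅
  cell(3,6) dddd: ∅
  cell(0,4) ddadd: ∅
  cell(1,5) daddd: ∅
  cell(2,6) adddd: ∅
  cell(0,5) ddaddd: ∅
  cell(1,6) dadddd: ∅
  cell(0,6) ddadddd: ∅

S ∉ T[0,6] ⇒ NO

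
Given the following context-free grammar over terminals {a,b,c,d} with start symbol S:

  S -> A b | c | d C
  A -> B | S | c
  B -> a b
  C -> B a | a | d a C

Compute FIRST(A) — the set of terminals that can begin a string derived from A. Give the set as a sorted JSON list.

FIRST sets, iterate to fixpoint:
iter 1:
  A via A→c: +{c}
  B via B→a b: +{a}
  C via C→B a: +{a}
  C via C→d a C: +{d}
  S via S→A b: +{c}
  S via S→d C: +{d}
  FIRST[S]={c,d}  FIRST[A]={c}  FIRST[B]={a}  FIRST[C]={a,d}
iter 2:
  A via A→B: +{a}
  A via A→S: +{d}
  S via S→A b: +{a}
  FIRST[S]={a,c,d}  FIRST[A]={a,c,d}  FIRST[B]={a}  FIRST[C]={a,d}
iter 3: — fixpoint
  FIRST[S]={a,c,d}  FIRST[A]={a,c,d}  FIRST[B]={a}  FIRST[C]={a,d}

FIRST(A) = ["a", "c", "d"]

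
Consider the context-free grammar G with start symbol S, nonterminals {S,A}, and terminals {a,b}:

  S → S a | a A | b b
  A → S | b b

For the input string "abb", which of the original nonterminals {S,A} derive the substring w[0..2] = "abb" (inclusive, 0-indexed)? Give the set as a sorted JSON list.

Convert to CNF:
  S -> S T0 | T0 A | T1 T1
  A -> S T0 | T0 A | T1 T1
  T0 -> a
  T1 -> b

CYK table (by increasing span) — only the sub-triangle for w[0..2]:
  [0..0]={T0}  "a"  orig:{}
  [1..1]={T1}  "b"  orig:{}
  [2..2]={T1}  "b"  orig:{}
  [0..1]=∅  "ab"
  [1..2]={A,S}  "bb"
  [0..2]={A,S}  "abb"

Original NTs in T[0,2] deriving "abb": ["A", "S"]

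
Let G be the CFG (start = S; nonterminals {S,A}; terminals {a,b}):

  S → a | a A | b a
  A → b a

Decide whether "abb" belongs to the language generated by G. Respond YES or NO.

CNF form of G:
  S -> T0 T1 | T1 A | a
  A -> T0 T1
  T0 -> b
  T1 -> a

Fill CYK table bottom-up:
  T[0,0] 'a' = {S,T1}  orig:{S}
  T[1,1] 'b' = {T0}  orig:{}
  T[2,2] 'b' = {T0}  orig:{}
  T[0,1] 'ab' = ∅
  T[1,2] 'bb' = ∅
  T[0,2] 'abb' = ∅

S ∉ T[0,2] ⇒ NO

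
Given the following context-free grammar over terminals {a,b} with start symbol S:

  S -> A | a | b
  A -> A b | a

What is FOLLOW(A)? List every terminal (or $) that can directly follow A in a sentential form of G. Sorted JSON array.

Compute FIRST by fixpoint:
pass 1:
  A via A→a: +{a}
  S via S→A: +{a}
  S via S→b: +{b}
  FIRST[S]={a,b}  FIRST[A]={a}
pass 2: (no change)
  FIRST[S]={a,b}  FIRST[A]={a}

FOLLOW sets:
FOLLOW(S) := {$}
iter 1:
  A→A b: FOLLOW(A) ⊇ FIRST(b) = {b}; new: +{b}
  S→A: FOLLOW(A) ⊇ FOLLOW(S) ⊇ {$}; new: +{$}
  FOLLOW(S)={$}  FOLLOW(A)={$,b}
iter 2: (stable)
  FOLLOW(S)={$}  FOLLOW(A)={$,b}

FOLLOW(A) = ["$", "b"]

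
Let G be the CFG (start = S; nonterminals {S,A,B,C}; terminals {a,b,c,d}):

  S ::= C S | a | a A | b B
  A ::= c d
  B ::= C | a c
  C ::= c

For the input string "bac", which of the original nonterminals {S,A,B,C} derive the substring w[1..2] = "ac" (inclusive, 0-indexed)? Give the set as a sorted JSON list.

CNF form of G:
  S -> C S | T2 A | T3 B | a
  A -> T0 T1
  B -> T2 T0 | c
  C -> c
  T0 -> c
  T1 -> d
  T2 -> a
  T3 -> b

CYK table (by increasing span), restricted to cells inside w[1..2]:
  [1..1]={S,T2}  "a"  orig:{S}
  [2..2]={B,C,T0}  "c"  orig:{B,C}
  [1..2]={B}  "ac"

Original NTs in T[1,2] deriving "ac": ["B"]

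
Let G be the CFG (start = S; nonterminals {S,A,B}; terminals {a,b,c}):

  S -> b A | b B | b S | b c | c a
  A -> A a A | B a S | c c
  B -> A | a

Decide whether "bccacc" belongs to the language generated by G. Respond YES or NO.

Convert to CNF:
  S -> T1 T0 | T2 A | T2 B | T2 S | T2 T1
  A -> A X3 | B X4 | T1 T1
  B -> A X5 | B X6 | T1 T1 | a
  T0 -> a
  T1 -> c
  T2 -> b
  X3 -> T0 A
  X4 -> T0 S
  X5 -> T0 A
  X6 -> T0 S

CYK fill:
  [0..0]={T2}  "b"  orig:{}
  [1..1]={T1}  "c"  orig:{}
  [2..2]={T1}  "c"  orig:{}
  [3..3]={B,T0}  "a"  orig:{B}
  [4..4]={T1}  "c"  orig:{}
  [5..5]={T1}  "c"  orig:{}
  [0..1]={S}  "bc"
  [1..2]={A,B}  "cc"
  [2..3]={S}  "ca"
  [3..4]=∅  "ac"
  [4..5]={A,B}  "cc"
  [0..2]={S}  "bcc"
  [1..3]=∅  "cca"
  [2..4]=∅  "cac"
  [3..5]={X3,X5}  "acc"  orig:{}
  [0..3]=∅  "bcca"
  [1..4]=∅  "ccac"
  [2..5]=∅  "cacc"
  [0..4]=∅  "bccac"
  [1..5]={A,B}  "ccacc"
  [0..5]={S}  "bccacc"

S ∈ T[0,5] ⇒ YES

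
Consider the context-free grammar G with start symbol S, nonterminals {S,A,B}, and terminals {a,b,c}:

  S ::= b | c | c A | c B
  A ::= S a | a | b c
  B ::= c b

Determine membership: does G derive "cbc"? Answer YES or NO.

CNF form of G:
  S -> T2 A | T2 B | b | c
  A -> S T0 | T1 T2 | a
  B -> T2 T1
  T0 -> a
  T1 -> b
  T2 -> c

CYK fill:
  T[0,0] 'c' = {S,T2}  orig:{S}
  T[1,1] 'b' = {S,T1}  orig:{S}
  T[2,2] 'c' = {S,T2}  orig:{S}
  T[0,1] 'cb' = {B}
  T[1,2] 'bc' = {A}
  T[0,2] 'cbc' = {S}

S ∈ T[0,2] ⇒ YES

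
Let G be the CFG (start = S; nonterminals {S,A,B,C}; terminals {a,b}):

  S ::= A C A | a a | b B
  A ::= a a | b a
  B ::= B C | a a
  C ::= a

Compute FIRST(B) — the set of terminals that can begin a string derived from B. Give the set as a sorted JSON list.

Compute FIRST by fixpoint:
pass 1:
  A via A→a a: +{a}
  A via A→b a: +{b}
  B via B→a a: +{a}
  C via C→a: +{a}
  S via S→A C A: +{a,b}
  S: {a,b}  A: {a,b}  B: {a}  C: {a}
pass 2: done
  S: {a,b}  A: {a,b}  B: {a}  C: {a}

FIRST(B) = ["a"]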